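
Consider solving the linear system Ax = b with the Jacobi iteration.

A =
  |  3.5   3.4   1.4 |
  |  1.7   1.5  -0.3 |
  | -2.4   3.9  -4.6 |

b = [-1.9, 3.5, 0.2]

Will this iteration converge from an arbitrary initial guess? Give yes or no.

Split A = D + L + U, D = diag(3.5, 1.5, -4.6).
T_J = -D⁻¹(L+U): T[0,1] = -(3.4)/(3.5) = -0.9714; T[0,0] = 0.
  T[0,:] = [+0.0000  -0.9714  -0.4000]
  T[1,:] = [-1.1333  +0.0000  +0.2000]
  T[2,:] = [-0.5217  +0.8478  +0.0000]
moduli |λ_i(T)| = 1.3556, 0.9957, 0.3599.
ρ(T) = max|λ| = 1.3556; 1.3556 > 1: divergent.

no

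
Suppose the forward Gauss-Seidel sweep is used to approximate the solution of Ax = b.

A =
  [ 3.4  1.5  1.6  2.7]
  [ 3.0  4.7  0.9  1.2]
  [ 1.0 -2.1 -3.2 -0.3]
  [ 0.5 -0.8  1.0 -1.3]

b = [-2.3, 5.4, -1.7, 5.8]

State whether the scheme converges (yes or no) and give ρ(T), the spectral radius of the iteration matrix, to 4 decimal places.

Split A = D + L + U, D = diag(3.4, 4.7, -3.2, -1.3).
T_GS = -(D+L)⁻¹U: row 0 first, T[0,1] = -(1.5)/(3.4) = -0.4412; later rows by forward substitution.
  T[0,:] = [+0.0000 -0.4412 -0.4706 -0.7941]
  T[1,:] = [+0.0000 +0.2816 +0.1089 +0.2516]
  T[2,:] = [+0.0000 -0.3227 -0.2185 -0.5070]
  T[3,:] = [+0.0000 -0.5912 -0.4161 -0.8502]
|eigenvalues of T|: 0.9417, 0.1296, 0.0250, 0.0000.
spectral radius ρ = 0.9417; 0.9417 < 1: convergent.

yes, ρ = 0.9417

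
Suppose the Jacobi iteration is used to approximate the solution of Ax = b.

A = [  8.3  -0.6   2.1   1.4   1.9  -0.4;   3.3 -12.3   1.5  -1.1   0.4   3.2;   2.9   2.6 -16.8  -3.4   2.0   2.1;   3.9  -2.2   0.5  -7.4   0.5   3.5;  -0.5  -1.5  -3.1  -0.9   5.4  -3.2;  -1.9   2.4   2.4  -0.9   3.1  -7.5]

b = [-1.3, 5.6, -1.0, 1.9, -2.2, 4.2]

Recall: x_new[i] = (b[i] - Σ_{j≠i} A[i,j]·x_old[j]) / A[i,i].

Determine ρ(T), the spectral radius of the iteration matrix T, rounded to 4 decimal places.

0.6944

Diagonal D = diag(8.3, -12.3, -16.8, -7.4, 5.4, -7.5); L, U strict lower/upper.
Jacobi: T = -D⁻¹(L+U), T[5,2] = -(2.4)/(-7.5) = +0.3200; T[5,5] = 0.
  T[0,:] = [+0.0000  +0.0723  -0.2530  -0.1687  -0.2289  +0.0482]
  T[1,:] = [+0.2683  +0.0000  +0.1220  -0.0894  +0.0325  +0.2602]
  T[2,:] = [+0.1726  +0.1548  +0.0000  -0.2024  +0.1190  +0.1250]
  T[3,:] = [+0.5270  -0.2973  +0.0676  +0.0000  +0.0676  +0.4730]
  T[4,:] = [+0.0926  +0.2778  +0.5741  +0.1667  +0.0000  +0.5926]
  T[5,:] = [-0.2533  +0.3200  +0.3200  -0.1200  +0.4133  +0.0000]
|roots of det(T-λI)|: 0.6944, 0.4275, 0.3885, 0.3885, 0.2081, 0.0773.
ρ = 0.6944; 0.6944 < 1 ⇒ converges.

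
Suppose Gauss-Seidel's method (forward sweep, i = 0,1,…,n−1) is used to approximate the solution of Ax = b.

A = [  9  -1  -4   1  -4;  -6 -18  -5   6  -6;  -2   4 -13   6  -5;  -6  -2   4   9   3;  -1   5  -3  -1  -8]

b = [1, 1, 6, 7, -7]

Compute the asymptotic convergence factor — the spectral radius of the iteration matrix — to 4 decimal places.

0.9043

Let D = diag(9, -18, -13, 9, -8); L, U the strict triangles.
T_GS = -(D+L)⁻¹U: row 0 first, T[0,3] = -(1)/(9) = -0.1111; later rows by forward substitution.
  T[0,:] = [+0.0000, +0.1111, +0.4444, -0.1111, +0.4444]
  T[1,:] = [+0.0000, -0.0370, -0.4259, +0.3704, -0.4815]
  T[2,:] = [+0.0000, -0.0285, -0.1994, +0.5926, -0.6011]
  T[3,:] = [+0.0000, +0.0785, +0.2903, -0.2551, +0.1231]
  T[4,:] = [+0.0000, -0.0362, -0.2833, +0.0550, -0.1464]
|eigenvalues of T|: 0.9043, 0.3405, 0.0946, 0.0204, 0.0000.
spectral radius ρ = 0.9043; 0.9043 < 1: convergent.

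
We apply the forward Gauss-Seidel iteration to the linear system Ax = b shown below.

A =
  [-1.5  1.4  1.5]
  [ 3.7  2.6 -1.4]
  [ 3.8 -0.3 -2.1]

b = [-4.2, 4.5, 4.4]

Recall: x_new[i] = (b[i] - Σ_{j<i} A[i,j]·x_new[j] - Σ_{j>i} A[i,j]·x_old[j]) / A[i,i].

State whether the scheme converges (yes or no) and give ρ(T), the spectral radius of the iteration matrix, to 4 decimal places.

no, ρ = 1.3047

Write A = D+L+U with D = diag(-1.5, 2.6, -2.1).
GS T = -(D+L)⁻¹U: row 0 first, T[0,1] = -(1.4)/(-1.5) = +0.9333; later rows by forward substitution.
  T[0,:] = [+0.0000  +0.9333  +1.0000]
  T[1,:] = [+0.0000  -1.3282  -0.8846]
  T[2,:] = [+0.0000  +1.8786  +1.9359]
moduli |λ_i(T)| = 1.3047, 0.6970, 0.0000.
ρ = 1.3047; 1.3047 > 1 ⇒ diverges.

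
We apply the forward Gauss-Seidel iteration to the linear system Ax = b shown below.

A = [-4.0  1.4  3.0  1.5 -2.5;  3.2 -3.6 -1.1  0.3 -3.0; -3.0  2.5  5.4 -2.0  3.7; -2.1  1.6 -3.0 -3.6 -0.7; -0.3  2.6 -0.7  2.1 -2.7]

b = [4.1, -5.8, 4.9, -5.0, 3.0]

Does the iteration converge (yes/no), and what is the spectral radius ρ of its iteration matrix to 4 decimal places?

Split A = D + L + U, D = diag(-4, -3.6, 5.4, -3.6, -2.7).
GS T = -(D+L)⁻¹U: row 0 first, T[0,4] = -(-2.5)/(-4) = -0.6250; later rows by forward substitution.
  T[0,:] = [+0.0000 +0.3500 +0.7500 +0.3750 -0.6250]
  T[1,:] = [+0.0000 +0.3111 +0.3611 +0.4167 -1.3889]
  T[2,:] = [+0.0000 +0.0504 +0.2495 +0.3858 -0.3894]
  T[3,:] = [+0.0000 -0.1079 -0.4849 -0.3551 -0.1226]
  T[4,:] = [+0.0000 +0.1637 -0.1774 -0.0166 -1.2624]
|λ(T)| sorted: 1.1631, 0.3368, 0.3368, 0.0065, 0.0000.
ρ(T) = max|λ| = 1.1631; 1.1631 > 1, so it fails to converge.

no, ρ = 1.1631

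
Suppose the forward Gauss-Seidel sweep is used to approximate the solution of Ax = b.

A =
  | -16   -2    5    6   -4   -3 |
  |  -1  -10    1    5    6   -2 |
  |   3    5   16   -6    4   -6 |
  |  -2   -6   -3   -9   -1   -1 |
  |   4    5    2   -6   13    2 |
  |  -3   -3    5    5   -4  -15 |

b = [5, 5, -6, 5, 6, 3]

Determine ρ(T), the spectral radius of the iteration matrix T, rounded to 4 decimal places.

Let D = diag(-16, -10, 16, -9, 13, -15); L, U the strict triangles.
T_GS = -(D+L)⁻¹U: row 0 first, T[0,5] = -(-3)/(-16) = -0.1875; later rows by forward substitution.
  T[0,:] = [+0.0000 -0.1250 +0.3125 +0.3750 -0.2500 -0.1875]
  T[1,:] = [+0.0000 +0.0125 +0.0688 +0.4625 +0.6250 -0.1813]
  T[2,:] = [+0.0000 +0.0195 -0.0801 +0.1602 -0.3984 +0.4668]
  T[3,:] = [+0.0000 +0.0129 -0.0886 -0.4451 -0.3394 -0.1042]
  T[4,:] = [+0.0000 +0.0366 -0.1512 -0.5233 -0.2588 -0.1464]
  T[5,:] = [+0.0000 +0.0236 -0.0922 -0.1229 -0.2519 +0.2336]
|λ(T)| sorted: 0.8699, 0.2525, 0.1232, 0.0545, 0.0109, 0.0000.
ρ = 0.8699; 0.8699 < 1, so it converges for any x₀.

0.8699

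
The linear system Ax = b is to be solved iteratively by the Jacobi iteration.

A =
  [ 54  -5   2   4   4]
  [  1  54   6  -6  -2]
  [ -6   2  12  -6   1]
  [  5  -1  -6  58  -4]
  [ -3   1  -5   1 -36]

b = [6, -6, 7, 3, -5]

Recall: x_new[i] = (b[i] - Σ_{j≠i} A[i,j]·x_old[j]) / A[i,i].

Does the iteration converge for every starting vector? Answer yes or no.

yes

Write A = D+L+U with D = diag(54, 54, 12, 58, -36).
T_J = -D⁻¹(L+U): T[3,1] = -(-1)/(58) = +0.0172; T[3,3] = 0.
  T[0,:] = [+0.0000 +0.0926 -0.0370 -0.0741 -0.0741]
  T[1,:] = [-0.0185 +0.0000 -0.1111 +0.1111 +0.0370]
  T[2,:] = [+0.5000 -0.1667 +0.0000 +0.5000 -0.0833]
  T[3,:] = [-0.0862 +0.0172 +0.1034 +0.0000 +0.0690]
  T[4,:] = [-0.0833 +0.0278 -0.1389 +0.0278 +0.0000]
|eigenvalues of T|: 0.3283, 0.1762, 0.1082, 0.1082, 0.0484.
spectral radius ρ = 0.3283; 0.3283 < 1: convergent.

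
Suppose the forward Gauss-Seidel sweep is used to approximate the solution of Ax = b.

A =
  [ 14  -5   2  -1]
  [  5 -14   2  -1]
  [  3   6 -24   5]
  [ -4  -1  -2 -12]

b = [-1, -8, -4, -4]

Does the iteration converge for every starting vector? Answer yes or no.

A = D + L + U where D = diag(14, -14, -24, -12).
GS T = -(D+L)⁻¹U: row 0 first, T[0,1] = -(-5)/(14) = +0.3571; later rows by forward substitution.
  T[0,:] = [+0.0000 +0.3571 -0.1429 +0.0714]
  T[1,:] = [+0.0000 +0.1276 +0.0918 -0.0459]
  T[2,:] = [+0.0000 +0.0765 +0.0051 +0.2058]
  T[3,:] = [+0.0000 -0.1424 +0.0391 -0.0543]
|eigenvalues of T|: 0.1824, 0.1394, 0.1394, 0.0000.
spectral radius ρ = 0.1824; 0.1824 < 1: convergent.

yes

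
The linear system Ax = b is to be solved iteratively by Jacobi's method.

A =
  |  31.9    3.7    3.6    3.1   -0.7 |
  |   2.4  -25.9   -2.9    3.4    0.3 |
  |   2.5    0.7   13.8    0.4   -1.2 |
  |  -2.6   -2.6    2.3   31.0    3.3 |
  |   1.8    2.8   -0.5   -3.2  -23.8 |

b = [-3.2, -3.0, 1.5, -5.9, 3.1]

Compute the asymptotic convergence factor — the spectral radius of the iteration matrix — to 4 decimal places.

0.2151

Let D = diag(31.9, -25.9, 13.8, 31, -23.8); L, U the strict triangles.
Jacobi T = -D⁻¹(L+U): T[1,0] = -(2.4)/(-25.9) = +0.0927; T[1,1] = 0.
  T[0,:] = [+0.0000 -0.1160 -0.1129 -0.0972 +0.0219]
  T[1,:] = [+0.0927 +0.0000 -0.1120 +0.1313 +0.0116]
  T[2,:] = [-0.1812 -0.0507 +0.0000 -0.0290 +0.0870]
  T[3,:] = [+0.0839 +0.0839 -0.0742 +0.0000 -0.1065]
  T[4,:] = [+0.0756 +0.1176 -0.0210 -0.1345 +0.0000]
|roots of det(T-λI)|: 0.2151, 0.1715, 0.1715, 0.1309, 0.1123.
ρ(T) = max|λ| = 0.2151; 0.2151 < 1 ⇒ converges.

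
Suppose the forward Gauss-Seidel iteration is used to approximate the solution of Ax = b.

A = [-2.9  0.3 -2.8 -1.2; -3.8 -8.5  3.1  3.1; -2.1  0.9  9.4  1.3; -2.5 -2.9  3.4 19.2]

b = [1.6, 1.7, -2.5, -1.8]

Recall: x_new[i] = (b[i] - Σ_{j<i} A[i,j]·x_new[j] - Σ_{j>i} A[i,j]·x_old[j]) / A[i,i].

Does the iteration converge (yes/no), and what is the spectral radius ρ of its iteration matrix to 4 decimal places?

Let D = diag(-2.9, -8.5, 9.4, 19.2); L, U the strict triangles.
T_GS = -(D+L)⁻¹U: row 0 first, T[0,3] = -(-1.2)/(-2.9) = -0.4138; later rows by forward substitution.
  T[0,:] = [+0.0000, +0.1034, -0.9655, -0.4138]
  T[1,:] = [+0.0000, -0.0462, +0.7963, +0.5497]
  T[2,:] = [+0.0000, +0.0275, -0.2919, -0.2834]
  T[3,:] = [+0.0000, +0.0016, +0.0463, +0.0793]
|λ(T)| sorted: 0.3339, 0.0451, 0.0451, 0.0000.
ρ = 0.3339; 0.3339 < 1 ⇒ converges.

yes, ρ = 0.3339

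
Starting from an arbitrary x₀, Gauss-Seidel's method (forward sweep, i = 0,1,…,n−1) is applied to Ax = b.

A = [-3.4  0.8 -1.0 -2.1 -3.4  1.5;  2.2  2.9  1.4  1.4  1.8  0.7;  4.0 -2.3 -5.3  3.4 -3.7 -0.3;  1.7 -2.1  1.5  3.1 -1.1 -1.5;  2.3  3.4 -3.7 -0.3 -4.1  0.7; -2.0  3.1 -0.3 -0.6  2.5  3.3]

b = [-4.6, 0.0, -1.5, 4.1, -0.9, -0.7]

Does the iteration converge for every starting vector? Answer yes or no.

no

Diagonal D = diag(-3.4, 2.9, -5.3, 3.1, -4.1, 3.3); L, U strict lower/upper.
T_GS = -(D+L)⁻¹U: row 0 first, T[0,1] = -(0.8)/(-3.4) = +0.2353; later rows by forward substitution.
  T[0,:] = [+0.0000  +0.2353  -0.2941  -0.6176  -1.0000  +0.4412]
  T[1,:] = [+0.0000  -0.1785  -0.2596  -0.0142  +0.1379  -0.5761]
  T[2,:] = [+0.0000  +0.2550  -0.1093  +0.1815  -1.5127  +0.5264]
  T[3,:] = [+0.0000  -0.3734  +0.0383  +0.2413  +1.7286  -0.4030]
  T[4,:] = [+0.0000  -0.2189  -0.2845  -0.5397  +0.7920  -0.5050]
  T[5,:] = [+0.0000  +0.4314  +0.2782  +0.1083  -1.1589  +1.1657]
eigenvalue magnitudes: 1.4030, 0.7032, 0.7032, 0.3392, 0.0114, 0.0000.
ρ(T) = max|λ| = 1.4030; 1.4030 > 1, so it fails to converge.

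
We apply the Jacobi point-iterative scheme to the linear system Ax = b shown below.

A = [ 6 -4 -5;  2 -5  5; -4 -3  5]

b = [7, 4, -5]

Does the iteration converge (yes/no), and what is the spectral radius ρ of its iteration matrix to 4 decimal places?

no, ρ = 1.4304

Diagonal D = diag(6, -5, 5); L, U strict lower/upper.
Jacobi T = -D⁻¹(L+U): T[0,2] = -(-5)/(6) = +0.8333; T[0,0] = 0.
  T[0,:] = [+0.0000, +0.6667, +0.8333]
  T[1,:] = [+0.4000, +0.0000, +1.0000]
  T[2,:] = [+0.8000, +0.6000, +0.0000]
eigenvalue magnitudes: 1.4304, 0.7160, 0.7160.
ρ(T) = max|λ| = 1.4304; 1.4304 > 1 ⇒ diverges.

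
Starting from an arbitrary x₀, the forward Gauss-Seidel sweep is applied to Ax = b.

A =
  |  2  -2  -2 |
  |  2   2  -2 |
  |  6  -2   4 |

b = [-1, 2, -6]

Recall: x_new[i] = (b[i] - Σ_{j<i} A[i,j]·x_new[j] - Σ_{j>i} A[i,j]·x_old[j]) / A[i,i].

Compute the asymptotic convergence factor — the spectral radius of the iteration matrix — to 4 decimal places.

Diagonal D = diag(2, 2, 4); L, U strict lower/upper.
GS T = -(D+L)⁻¹U: row 0 first, T[0,2] = -(-2)/(2) = +1.0000; later rows by forward substitution.
  T[0,:] = [+0.0000  +1.0000  +1.0000]
  T[1,:] = [+0.0000  -1.0000  +0.0000]
  T[2,:] = [+0.0000  -2.0000  -1.5000]
moduli |λ_i(T)| = 1.5000, 1.0000, 0.0000.
ρ(T) = max|λ| = 1.5000; 1.5000 > 1: divergent.

1.5000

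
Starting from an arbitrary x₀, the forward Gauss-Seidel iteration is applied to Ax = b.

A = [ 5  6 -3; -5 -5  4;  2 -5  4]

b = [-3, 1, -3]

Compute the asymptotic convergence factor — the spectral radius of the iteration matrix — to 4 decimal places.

1.4753

A = D + L + U where D = diag(5, -5, 4).
Gauss-Seidel: T = -(D+L)⁻¹U, row 0 first, T[0,1] = -(6)/(5) = -1.2000; later rows by forward substitution.
  T[0,:] = [+0.0000 -1.2000 +0.6000]
  T[1,:] = [+0.0000 +1.2000 +0.2000]
  T[2,:] = [+0.0000 +2.1000 -0.0500]
|roots of det(T-λI)|: 1.4753, 0.3253, 0.0000.
ρ(T) = max|λ| = 1.4753; 1.4753 > 1, so it fails to converge.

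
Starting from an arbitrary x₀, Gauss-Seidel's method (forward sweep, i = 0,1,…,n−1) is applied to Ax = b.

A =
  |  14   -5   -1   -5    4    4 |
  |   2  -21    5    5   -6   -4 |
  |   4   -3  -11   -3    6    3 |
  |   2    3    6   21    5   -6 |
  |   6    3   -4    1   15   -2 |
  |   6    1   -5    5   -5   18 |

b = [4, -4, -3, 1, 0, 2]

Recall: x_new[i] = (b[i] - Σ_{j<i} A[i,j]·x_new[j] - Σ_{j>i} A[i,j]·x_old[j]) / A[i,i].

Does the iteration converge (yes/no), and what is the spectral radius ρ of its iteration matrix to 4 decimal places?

Diagonal D = diag(14, -21, -11, 21, 15, 18); L, U strict lower/upper.
Gauss-Seidel: T = -(D+L)⁻¹U, row 0 first, T[0,1] = -(-5)/(14) = +0.3571; later rows by forward substitution.
  T[0,:] = [+0.0000, +0.3571, +0.0714, +0.3571, -0.2857, -0.2857]
  T[1,:] = [+0.0000, +0.0340, +0.2449, +0.2721, -0.3129, -0.2177]
  T[2,:] = [+0.0000, +0.1206, -0.0408, -0.2171, +0.5269, +0.2282]
  T[3,:] = [+0.0000, -0.0733, -0.0301, -0.0109, -0.3167, +0.2788]
  T[4,:] = [+0.0000, -0.1126, -0.0864, -0.2544, +0.3385, +0.3334]
  T[5,:] = [+0.0000, -0.0984, -0.0644, -0.2621, +0.4410, +0.1859]
eigenvalue magnitudes: 0.6414, 0.2011, 0.1942, 0.0990, 0.0990, 0.0000.
ρ = 0.6414; 0.6414 < 1, so it converges for any x₀.

yes, ρ = 0.6414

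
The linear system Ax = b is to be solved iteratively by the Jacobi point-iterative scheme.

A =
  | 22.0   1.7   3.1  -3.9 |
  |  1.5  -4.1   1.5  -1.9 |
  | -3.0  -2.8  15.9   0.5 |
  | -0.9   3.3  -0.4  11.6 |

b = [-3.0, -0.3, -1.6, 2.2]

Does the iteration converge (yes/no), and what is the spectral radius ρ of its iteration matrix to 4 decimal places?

yes, ρ = 0.4645

Write A = D+L+U with D = diag(22, -4.1, 15.9, 11.6).
Jacobi: T = -D⁻¹(L+U), T[0,3] = -(-3.9)/(22) = +0.1773; T[0,0] = 0.
  T[0,:] = [+0.0000, -0.0773, -0.1409, +0.1773]
  T[1,:] = [+0.3659, +0.0000, +0.3659, -0.4634]
  T[2,:] = [+0.1887, +0.1761, +0.0000, -0.0314]
  T[3,:] = [+0.0776, -0.2845, +0.0345, +0.0000]
|eigenvalues of T|: 0.4645, 0.2401, 0.2401, 0.0087.
spectral radius ρ = 0.4645; 0.4645 < 1 ⇒ converges.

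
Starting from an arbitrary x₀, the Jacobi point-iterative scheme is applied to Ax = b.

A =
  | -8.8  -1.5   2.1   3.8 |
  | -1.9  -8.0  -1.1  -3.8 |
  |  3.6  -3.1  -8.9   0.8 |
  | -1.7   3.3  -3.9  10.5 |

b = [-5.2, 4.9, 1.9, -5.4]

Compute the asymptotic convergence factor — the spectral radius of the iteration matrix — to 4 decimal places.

0.8455

Diagonal D = diag(-8.8, -8, -8.9, 10.5); L, U strict lower/upper.
Jacobi T = -D⁻¹(L+U): T[0,1] = -(-1.5)/(-8.8) = -0.1705; T[0,0] = 0.
  T[0,:] = [+0.0000, -0.1705, +0.2386, +0.4318]
  T[1,:] = [-0.2375, +0.0000, -0.1375, -0.4750]
  T[2,:] = [+0.4045, -0.3483, +0.0000, +0.0899]
  T[3,:] = [+0.1619, -0.3143, +0.3714, +0.0000]
|eigenvalues of T|: 0.8455, 0.4138, 0.4138, 0.1534.
spectral radius ρ = 0.8455; 0.8455 < 1: convergent.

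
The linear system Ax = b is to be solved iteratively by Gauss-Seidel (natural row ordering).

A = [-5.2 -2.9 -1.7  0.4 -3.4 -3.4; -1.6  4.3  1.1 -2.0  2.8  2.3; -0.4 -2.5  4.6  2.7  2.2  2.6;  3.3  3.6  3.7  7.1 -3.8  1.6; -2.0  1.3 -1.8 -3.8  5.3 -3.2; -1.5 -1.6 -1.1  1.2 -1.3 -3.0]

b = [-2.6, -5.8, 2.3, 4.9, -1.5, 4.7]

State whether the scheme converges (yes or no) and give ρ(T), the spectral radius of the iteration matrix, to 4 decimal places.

no, ρ = 1.2195

A = D + L + U where D = diag(-5.2, 4.3, 4.6, 7.1, 5.3, -3).
T_GS = -(D+L)⁻¹U: row 0 first, T[0,3] = -(0.4)/(-5.2) = +0.0769; later rows by forward substitution.
  T[0,:] = [+0.0000, -0.5577, -0.3269, +0.0769, -0.6538, -0.6538]
  T[1,:] = [+0.0000, -0.2075, -0.3775, +0.4937, -0.8945, -0.7782]
  T[2,:] = [+0.0000, -0.1613, -0.2336, -0.3119, -1.0212, -1.0450]
  T[3,:] = [+0.0000, +0.4485, +0.4651, -0.1235, +1.8248, +1.0177]
  T[4,:] = [+0.0000, +0.1072, +0.2233, -0.2866, +0.9342, +0.9227]
  T[5,:] = [+0.0000, +0.5816, +0.5397, -0.1126, +1.5035, +1.1324]
eigenvalue magnitudes: 1.2195, 0.3514, 0.3514, 0.2997, 0.2997, 0.0000.
ρ(T) = max|λ| = 1.2195; 1.2195 > 1 ⇒ diverges.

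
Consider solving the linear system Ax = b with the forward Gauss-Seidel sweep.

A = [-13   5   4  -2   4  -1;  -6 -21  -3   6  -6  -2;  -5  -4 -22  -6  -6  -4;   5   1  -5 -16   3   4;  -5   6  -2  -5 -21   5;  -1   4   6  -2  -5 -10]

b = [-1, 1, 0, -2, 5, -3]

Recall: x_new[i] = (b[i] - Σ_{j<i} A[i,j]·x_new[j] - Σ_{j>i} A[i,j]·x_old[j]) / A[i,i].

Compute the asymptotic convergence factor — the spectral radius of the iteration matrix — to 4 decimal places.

0.5905

Let D = diag(-13, -21, -22, -16, -21, -10); L, U the strict triangles.
T_GS = -(D+L)⁻¹U: row 0 first, T[0,1] = -(5)/(-13) = +0.3846; later rows by forward substitution.
  T[0,:] = [+0.0000, +0.3846, +0.3077, -0.1538, +0.3077, -0.0769]
  T[1,:] = [+0.0000, -0.1099, -0.2308, +0.3297, -0.3736, -0.0733]
  T[2,:] = [+0.0000, -0.0674, -0.0280, -0.2977, -0.2747, -0.1510]
  T[3,:] = [+0.0000, +0.1344, +0.0905, +0.0656, +0.3462, +0.2686]
  T[4,:] = [+0.0000, -0.1485, -0.1581, +0.1436, -0.2363, +0.1859]
  T[5,:] = [+0.0000, -0.0755, -0.0789, -0.1163, -0.2962, -0.2589]
|roots of det(T-λI)|: 0.5905, 0.1658, 0.1456, 0.1456, 0.0322, 0.0000.
ρ(T) = max|λ| = 0.5905; 0.5905 < 1 ⇒ converges.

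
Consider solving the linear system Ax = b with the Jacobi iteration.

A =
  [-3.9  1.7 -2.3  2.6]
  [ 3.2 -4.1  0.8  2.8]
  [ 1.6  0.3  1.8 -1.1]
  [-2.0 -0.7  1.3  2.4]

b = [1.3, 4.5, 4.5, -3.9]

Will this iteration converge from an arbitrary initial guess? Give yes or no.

no

Let D = diag(-3.9, -4.1, 1.8, 2.4); L, U the strict triangles.
Jacobi: T = -D⁻¹(L+U), T[3,2] = -(1.3)/(2.4) = -0.5417; T[3,3] = 0.
  T[0,:] = [+0.0000, +0.4359, -0.5897, +0.6667]
  T[1,:] = [+0.7805, +0.0000, +0.1951, +0.6829]
  T[2,:] = [-0.8889, -0.1667, +0.0000, +0.6111]
  T[3,:] = [+0.8333, +0.2917, -0.5417, +0.0000]
|λ(T)| sorted: 1.3266, 0.9663, 0.3950, 0.3950.
ρ = 1.3266; 1.3266 > 1: divergent.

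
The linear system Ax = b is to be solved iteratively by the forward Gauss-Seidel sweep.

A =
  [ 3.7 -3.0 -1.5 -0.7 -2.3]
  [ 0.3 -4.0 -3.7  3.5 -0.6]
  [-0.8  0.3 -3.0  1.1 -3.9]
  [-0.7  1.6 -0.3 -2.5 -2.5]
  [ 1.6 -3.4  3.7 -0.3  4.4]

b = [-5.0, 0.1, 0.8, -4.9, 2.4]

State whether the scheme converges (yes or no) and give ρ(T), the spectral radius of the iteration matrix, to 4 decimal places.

Let D = diag(3.7, -4, -3, -2.5, 4.4); L, U the strict triangles.
GS T = -(D+L)⁻¹U: row 0 first, T[0,4] = -(-2.3)/(3.7) = +0.6216; later rows by forward substitution.
  T[0,:] = [+0.0000  +0.8108  +0.4054  +0.1892  +0.6216]
  T[1,:] = [+0.0000  +0.0608  -0.8946  +0.8892  -0.1034]
  T[2,:] = [+0.0000  -0.2101  -0.1976  +0.4051  -1.4761]
  T[3,:] = [+0.0000  -0.1629  -0.6623  +0.4675  -1.0631]
  T[4,:] = [+0.0000  -0.0823  -0.7177  +0.3095  +0.8629]
|λ(T)| sorted: 1.4510, 0.4826, 0.4826, 0.2959, 0.0000.
ρ = 1.4510; 1.4510 > 1 ⇒ diverges.

no, ρ = 1.4510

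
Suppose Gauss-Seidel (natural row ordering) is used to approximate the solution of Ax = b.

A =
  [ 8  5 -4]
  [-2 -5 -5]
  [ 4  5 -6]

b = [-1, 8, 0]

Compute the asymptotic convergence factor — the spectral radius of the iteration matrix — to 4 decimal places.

0.8866

Write A = D+L+U with D = diag(8, -5, -6).
T_GS = -(D+L)⁻¹U: row 0 first, T[0,1] = -(5)/(8) = -0.6250; later rows by forward substitution.
  T[0,:] = [+0.0000, -0.6250, +0.5000]
  T[1,:] = [+0.0000, +0.2500, -1.2000]
  T[2,:] = [+0.0000, -0.2083, -0.6667]
|eigenvalues of T|: 0.8866, 0.4700, 0.0000.
ρ(T) = max|λ| = 0.8866; 0.8866 < 1 ⇒ converges.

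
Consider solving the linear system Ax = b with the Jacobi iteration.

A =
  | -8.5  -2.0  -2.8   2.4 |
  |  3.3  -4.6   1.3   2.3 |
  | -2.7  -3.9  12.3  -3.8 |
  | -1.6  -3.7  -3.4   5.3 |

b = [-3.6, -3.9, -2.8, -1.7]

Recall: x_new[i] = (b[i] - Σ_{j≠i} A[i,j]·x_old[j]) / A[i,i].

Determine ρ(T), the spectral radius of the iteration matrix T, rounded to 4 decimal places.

Split A = D + L + U, D = diag(-8.5, -4.6, 12.3, 5.3).
Jacobi: T = -D⁻¹(L+U), T[1,3] = -(2.3)/(-4.6) = +0.5000; T[1,1] = 0.
  T[0,:] = [+0.0000, -0.2353, -0.3294, +0.2824]
  T[1,:] = [+0.7174, +0.0000, +0.2826, +0.5000]
  T[2,:] = [+0.2195, +0.3171, +0.0000, +0.3089]
  T[3,:] = [+0.3019, +0.6981, +0.6415, +0.0000]
eigenvalue magnitudes: 0.8502, 0.4009, 0.4009, 0.1097.
ρ = 0.8502; 0.8502 < 1: convergent.

0.8502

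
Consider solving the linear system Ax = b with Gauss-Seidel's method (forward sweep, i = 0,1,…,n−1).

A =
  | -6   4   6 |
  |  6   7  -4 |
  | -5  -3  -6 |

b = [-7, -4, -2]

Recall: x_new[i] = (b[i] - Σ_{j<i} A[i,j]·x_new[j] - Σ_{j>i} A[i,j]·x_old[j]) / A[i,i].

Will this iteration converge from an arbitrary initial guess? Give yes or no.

yes

Diagonal D = diag(-6, 7, -6); L, U strict lower/upper.
Gauss-Seidel: T = -(D+L)⁻¹U, row 0 first, T[0,1] = -(4)/(-6) = +0.6667; later rows by forward substitution.
  T[0,:] = [+0.0000, +0.6667, +1.0000]
  T[1,:] = [+0.0000, -0.5714, -0.2857]
  T[2,:] = [+0.0000, -0.2698, -0.6905]
|eigenvalues of T|: 0.9149, 0.3470, 0.0000.
spectral radius ρ = 0.9149; 0.9149 < 1: convergent.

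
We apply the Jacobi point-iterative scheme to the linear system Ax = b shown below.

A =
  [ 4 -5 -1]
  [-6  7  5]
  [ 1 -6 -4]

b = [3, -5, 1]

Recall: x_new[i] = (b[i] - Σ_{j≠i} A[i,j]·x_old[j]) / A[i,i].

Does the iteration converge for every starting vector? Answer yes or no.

A = D + L + U where D = diag(4, 7, -4).
Jacobi T = -D⁻¹(L+U): T[0,2] = -(-1)/(4) = +0.2500; T[0,0] = 0.
  T[0,:] = [+0.0000 +1.2500 +0.2500]
  T[1,:] = [+0.8571 +0.0000 -0.7143]
  T[2,:] = [+0.2500 -1.5000 +0.0000]
|λ(T)| sorted: 1.5958, 1.3414, 0.2544.
spectral radius ρ = 1.5958; 1.5958 > 1: divergent.

no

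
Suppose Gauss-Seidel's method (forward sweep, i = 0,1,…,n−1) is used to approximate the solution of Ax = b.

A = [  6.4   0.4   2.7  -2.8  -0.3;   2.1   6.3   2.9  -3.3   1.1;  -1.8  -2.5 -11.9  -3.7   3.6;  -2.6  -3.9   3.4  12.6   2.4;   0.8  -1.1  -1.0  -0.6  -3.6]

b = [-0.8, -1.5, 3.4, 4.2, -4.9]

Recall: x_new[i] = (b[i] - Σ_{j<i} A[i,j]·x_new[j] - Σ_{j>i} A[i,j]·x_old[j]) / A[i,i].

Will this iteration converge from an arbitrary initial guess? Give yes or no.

Diagonal D = diag(6.4, 6.3, -11.9, 12.6, -3.6); L, U strict lower/upper.
Gauss-Seidel: T = -(D+L)⁻¹U, row 0 first, T[0,3] = -(-2.8)/(6.4) = +0.4375; later rows by forward substitution.
  T[0,:] = [+0.0000  -0.0625  -0.4219  +0.4375  +0.0469]
  T[1,:] = [+0.0000  +0.0208  -0.3197  +0.3780  -0.1902]
  T[2,:] = [+0.0000  +0.0051  +0.1310  -0.4565  +0.3354]
  T[3,:] = [+0.0000  -0.0078  -0.2213  +0.3305  -0.3302]
  T[4,:] = [+0.0000  -0.0204  +0.0044  +0.0535  +0.0304]
moduli |λ_i(T)| = 0.5413, 0.1040, 0.0820, 0.0820, 0.0000.
spectral radius ρ = 0.5413; 0.5413 < 1, so it converges for any x₀.

yes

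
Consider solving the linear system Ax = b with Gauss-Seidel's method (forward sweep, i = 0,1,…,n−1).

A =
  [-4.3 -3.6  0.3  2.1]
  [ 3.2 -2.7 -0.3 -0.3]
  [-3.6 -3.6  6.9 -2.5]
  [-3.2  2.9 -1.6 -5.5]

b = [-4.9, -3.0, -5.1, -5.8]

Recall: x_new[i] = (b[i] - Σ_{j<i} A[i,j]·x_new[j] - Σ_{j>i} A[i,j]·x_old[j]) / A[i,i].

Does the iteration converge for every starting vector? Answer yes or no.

no

Let D = diag(-4.3, -2.7, 6.9, -5.5); L, U the strict triangles.
GS T = -(D+L)⁻¹U: row 0 first, T[0,3] = -(2.1)/(-4.3) = +0.4884; later rows by forward substitution.
  T[0,:] = [+0.0000 -0.8372 +0.0698 +0.4884]
  T[1,:] = [+0.0000 -0.9922 -0.0284 +0.4677]
  T[2,:] = [+0.0000 -0.9545 +0.0216 +0.8611]
  T[3,:] = [+0.0000 +0.2416 -0.0619 -0.2881]
|eigenvalues of T|: 1.1215, 0.1322, 0.1322, 0.0000.
ρ = 1.1215; 1.1215 > 1: divergent.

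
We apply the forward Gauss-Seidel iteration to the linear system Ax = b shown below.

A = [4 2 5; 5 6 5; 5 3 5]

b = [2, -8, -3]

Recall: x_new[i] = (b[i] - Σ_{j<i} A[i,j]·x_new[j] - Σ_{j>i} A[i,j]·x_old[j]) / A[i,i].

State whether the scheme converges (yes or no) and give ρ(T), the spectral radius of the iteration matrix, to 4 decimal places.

Split A = D + L + U, D = diag(4, 6, 5).
T_GS = -(D+L)⁻¹U: row 0 first, T[0,1] = -(2)/(4) = -0.5000; later rows by forward substitution.
  T[0,:] = [+0.0000, -0.5000, -1.2500]
  T[1,:] = [+0.0000, +0.4167, +0.2083]
  T[2,:] = [+0.0000, +0.2500, +1.1250]
eigenvalue magnitudes: 1.1922, 0.3495, 0.0000.
ρ(T) = max|λ| = 1.1922; 1.1922 > 1: divergent.

no, ρ = 1.1922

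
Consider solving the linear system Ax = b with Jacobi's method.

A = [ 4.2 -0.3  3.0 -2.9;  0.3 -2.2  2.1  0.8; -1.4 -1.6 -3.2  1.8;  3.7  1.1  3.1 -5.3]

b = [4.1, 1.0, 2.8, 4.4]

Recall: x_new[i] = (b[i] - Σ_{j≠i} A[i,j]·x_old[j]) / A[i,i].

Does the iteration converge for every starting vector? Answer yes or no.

no

Split A = D + L + U, D = diag(4.2, -2.2, -3.2, -5.3).
Jacobi: T = -D⁻¹(L+U), T[0,2] = -(3)/(4.2) = -0.7143; T[0,0] = 0.
  T[0,:] = [+0.0000  +0.0714  -0.7143  +0.6905]
  T[1,:] = [+0.1364  +0.0000  +0.9545  +0.3636]
  T[2,:] = [-0.4375  -0.5000  +0.0000  +0.5625]
  T[3,:] = [+0.6981  +0.2075  +0.5849  +0.0000]
eigenvalue magnitudes: 1.1207, 0.7634, 0.5017, 0.5017.
ρ(T) = max|λ| = 1.1207; 1.1207 > 1, so it fails to converge.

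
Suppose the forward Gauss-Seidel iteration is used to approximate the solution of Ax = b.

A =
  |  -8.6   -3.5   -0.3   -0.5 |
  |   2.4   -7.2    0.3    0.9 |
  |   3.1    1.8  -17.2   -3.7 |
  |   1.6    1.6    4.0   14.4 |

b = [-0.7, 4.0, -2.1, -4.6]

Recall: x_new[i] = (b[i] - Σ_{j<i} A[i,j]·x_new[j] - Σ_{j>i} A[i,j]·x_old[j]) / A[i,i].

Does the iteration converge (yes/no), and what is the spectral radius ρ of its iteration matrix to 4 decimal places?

yes, ρ = 0.1735

Split A = D + L + U, D = diag(-8.6, -7.2, -17.2, 14.4).
T_GS = -(D+L)⁻¹U: row 0 first, T[0,1] = -(-3.5)/(-8.6) = -0.4070; later rows by forward substitution.
  T[0,:] = [+0.0000 -0.4070 -0.0349 -0.0581]
  T[1,:] = [+0.0000 -0.1357 +0.0300 +0.1056]
  T[2,:] = [+0.0000 -0.0875 -0.0031 -0.2145]
  T[3,:] = [+0.0000 +0.0846 +0.0014 +0.0543]
|eigenvalues of T|: 0.1735, 0.0483, 0.0483, 0.0000.
ρ = 0.1735; 0.1735 < 1: convergent.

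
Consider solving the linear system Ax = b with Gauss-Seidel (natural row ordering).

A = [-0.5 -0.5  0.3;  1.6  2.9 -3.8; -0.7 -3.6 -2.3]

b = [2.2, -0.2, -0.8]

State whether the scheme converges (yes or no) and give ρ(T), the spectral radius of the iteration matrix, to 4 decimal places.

no, ρ = 1.4406

A = D + L + U where D = diag(-0.5, 2.9, -2.3).
GS T = -(D+L)⁻¹U: row 0 first, T[0,1] = -(-0.5)/(-0.5) = -1.0000; later rows by forward substitution.
  T[0,:] = [+0.0000, -1.0000, +0.6000]
  T[1,:] = [+0.0000, +0.5517, +0.9793]
  T[2,:] = [+0.0000, -0.5592, -1.7154]
|roots of det(T-λI)|: 1.4406, 0.2768, 0.0000.
ρ = 1.4406; 1.4406 > 1 ⇒ diverges.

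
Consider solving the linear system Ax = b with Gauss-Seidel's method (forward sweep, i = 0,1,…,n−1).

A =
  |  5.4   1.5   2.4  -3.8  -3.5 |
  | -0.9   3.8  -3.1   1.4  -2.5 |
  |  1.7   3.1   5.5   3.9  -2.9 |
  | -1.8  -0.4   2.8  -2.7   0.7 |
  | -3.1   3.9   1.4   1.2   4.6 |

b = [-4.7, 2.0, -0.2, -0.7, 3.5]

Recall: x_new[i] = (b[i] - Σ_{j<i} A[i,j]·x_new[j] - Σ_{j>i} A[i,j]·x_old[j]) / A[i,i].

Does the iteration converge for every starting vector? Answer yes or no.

Let D = diag(5.4, 3.8, 5.5, -2.7, 4.6); L, U the strict triangles.
T_GS = -(D+L)⁻¹U: row 0 first, T[0,2] = -(2.4)/(5.4) = -0.4444; later rows by forward substitution.
  T[0,:] = [+0.0000  -0.2778  -0.4444  +0.7037  +0.6481]
  T[1,:] = [+0.0000  -0.0658  +0.7105  -0.2018  +0.8114]
  T[2,:] = [+0.0000  +0.1229  -0.2631  -0.8129  -0.1304]
  T[3,:] = [+0.0000  +0.3224  -0.0818  -1.2822  -0.4283]
  T[4,:] = [+0.0000  -0.2529  -0.8005  +1.2272  -0.0997]
eigenvalue magnitudes: 1.1260, 0.7140, 0.7140, 0.0489, 0.0000.
ρ = 1.1260; 1.1260 > 1, so it fails to converge.

no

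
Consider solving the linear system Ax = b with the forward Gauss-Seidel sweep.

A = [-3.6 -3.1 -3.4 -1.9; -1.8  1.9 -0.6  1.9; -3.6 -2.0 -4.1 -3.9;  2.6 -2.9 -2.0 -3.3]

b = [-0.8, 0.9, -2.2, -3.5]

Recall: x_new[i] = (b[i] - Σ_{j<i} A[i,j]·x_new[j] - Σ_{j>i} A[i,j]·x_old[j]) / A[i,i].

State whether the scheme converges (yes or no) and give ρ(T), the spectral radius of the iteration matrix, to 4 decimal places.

Let D = diag(-3.6, 1.9, -4.1, -3.3); L, U the strict triangles.
T_GS = -(D+L)⁻¹U: row 0 first, T[0,2] = -(-3.4)/(-3.6) = -0.9444; later rows by forward substitution.
  T[0,:] = [+0.0000, -0.8611, -0.9444, -0.5278]
  T[1,:] = [+0.0000, -0.8158, -0.5789, -1.5000]
  T[2,:] = [+0.0000, +1.1540, +1.1117, +0.2439]
  T[3,:] = [+0.0000, -0.6610, -0.9091, +0.7545]
|eigenvalues of T|: 1.6148, 0.3552, 0.3552, 0.0000.
ρ(T) = max|λ| = 1.6148; 1.6148 > 1: divergent.

no, ρ = 1.6148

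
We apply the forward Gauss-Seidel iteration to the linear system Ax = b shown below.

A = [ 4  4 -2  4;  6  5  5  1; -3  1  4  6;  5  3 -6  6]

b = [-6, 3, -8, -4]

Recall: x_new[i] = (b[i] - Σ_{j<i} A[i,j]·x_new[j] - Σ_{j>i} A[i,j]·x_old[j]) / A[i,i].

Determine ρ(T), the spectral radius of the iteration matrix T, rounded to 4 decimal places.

1.3948

Write A = D+L+U with D = diag(4, 5, 4, 6).
Gauss-Seidel: T = -(D+L)⁻¹U, row 0 first, T[0,3] = -(4)/(4) = -1.0000; later rows by forward substitution.
  T[0,:] = [+0.0000 -1.0000 +0.5000 -1.0000]
  T[1,:] = [+0.0000 +1.2000 -1.6000 +1.0000]
  T[2,:] = [+0.0000 -1.0500 +0.7750 -2.5000]
  T[3,:] = [+0.0000 -0.8167 +1.1583 -2.1667]
moduli |λ_i(T)| = 1.3948, 0.9467, 0.9467, 0.0000.
ρ(T) = max|λ| = 1.3948; 1.3948 > 1: divergent.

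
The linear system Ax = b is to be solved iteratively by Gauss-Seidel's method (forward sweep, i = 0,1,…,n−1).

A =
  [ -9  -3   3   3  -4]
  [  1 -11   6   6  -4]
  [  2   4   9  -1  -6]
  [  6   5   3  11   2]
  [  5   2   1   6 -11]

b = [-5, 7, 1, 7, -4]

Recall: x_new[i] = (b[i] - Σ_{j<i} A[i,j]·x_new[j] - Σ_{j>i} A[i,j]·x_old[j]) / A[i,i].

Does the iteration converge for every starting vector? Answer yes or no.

Diagonal D = diag(-9, -11, 9, 11, -11); L, U strict lower/upper.
Gauss-Seidel: T = -(D+L)⁻¹U, row 0 first, T[0,4] = -(-4)/(-9) = -0.4444; later rows by forward substitution.
  T[0,:] = [+0.0000 -0.3333 +0.3333 +0.3333 -0.4444]
  T[1,:] = [+0.0000 -0.0303 +0.5758 +0.5758 -0.4040]
  T[2,:] = [+0.0000 +0.0875 -0.3300 -0.2189 +0.9450]
  T[3,:] = [+0.0000 +0.1717 -0.3535 -0.3838 -0.0135]
  T[4,:] = [+0.0000 -0.0554 +0.0334 +0.0269 -0.1969]
eigenvalue magnitudes: 0.9107, 0.1456, 0.1122, 0.1122, 0.0000.
spectral radius ρ = 0.9107; 0.9107 < 1, so it converges for any x₀.

yes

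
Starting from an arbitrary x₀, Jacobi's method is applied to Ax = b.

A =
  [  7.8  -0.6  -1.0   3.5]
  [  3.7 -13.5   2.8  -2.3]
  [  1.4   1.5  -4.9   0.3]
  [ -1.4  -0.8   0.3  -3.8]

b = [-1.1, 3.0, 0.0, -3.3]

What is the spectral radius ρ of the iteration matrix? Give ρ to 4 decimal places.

Diagonal D = diag(7.8, -13.5, -4.9, -3.8); L, U strict lower/upper.
Jacobi T = -D⁻¹(L+U): T[3,2] = -(0.3)/(-3.8) = +0.0789; T[3,3] = 0.
  T[0,:] = [+0.0000, +0.0769, +0.1282, -0.4487]
  T[1,:] = [+0.2741, +0.0000, +0.2074, -0.1704]
  T[2,:] = [+0.2857, +0.3061, +0.0000, +0.0612]
  T[3,:] = [-0.3684, -0.2105, +0.0789, +0.0000]
|roots of det(T-λI)|: 0.5907, 0.4908, 0.2227, 0.1228.
spectral radius ρ = 0.5907; 0.5907 < 1, so it converges for any x₀.

0.5907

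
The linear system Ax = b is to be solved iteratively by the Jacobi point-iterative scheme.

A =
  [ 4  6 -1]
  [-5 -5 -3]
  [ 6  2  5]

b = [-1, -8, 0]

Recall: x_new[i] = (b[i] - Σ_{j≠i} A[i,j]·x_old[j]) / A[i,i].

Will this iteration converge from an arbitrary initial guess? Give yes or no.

no

Diagonal D = diag(4, -5, 5); L, U strict lower/upper.
T_J = -D⁻¹(L+U): T[2,0] = -(6)/(5) = -1.2000; T[2,2] = 0.
  T[0,:] = [+0.0000, -1.5000, +0.2500]
  T[1,:] = [-1.0000, +0.0000, -0.6000]
  T[2,:] = [-1.2000, -0.4000, +0.0000]
|λ(T)| sorted: 1.4540, 0.8210, 0.8210.
ρ = 1.4540; 1.4540 > 1, so it fails to converge.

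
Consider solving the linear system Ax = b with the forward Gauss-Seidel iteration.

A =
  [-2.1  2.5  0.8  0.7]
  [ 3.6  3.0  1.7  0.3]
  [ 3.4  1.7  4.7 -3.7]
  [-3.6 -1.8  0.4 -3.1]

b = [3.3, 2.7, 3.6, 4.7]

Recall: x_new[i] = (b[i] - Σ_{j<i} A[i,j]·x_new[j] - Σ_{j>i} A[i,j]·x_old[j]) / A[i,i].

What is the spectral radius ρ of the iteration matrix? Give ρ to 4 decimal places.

Write A = D+L+U with D = diag(-2.1, 3, 4.7, -3.1).
GS T = -(D+L)⁻¹U: row 0 first, T[0,3] = -(0.7)/(-2.1) = +0.3333; later rows by forward substitution.
  T[0,:] = [+0.0000 +1.1905 +0.3810 +0.3333]
  T[1,:] = [+0.0000 -1.4286 -1.0238 -0.5000]
  T[2,:] = [+0.0000 -0.3445 +0.0947 +0.7270]
  T[3,:] = [+0.0000 -0.5974 +0.1643 -0.0030]
|eigenvalues of T|: 1.6567, 0.7907, 0.4708, 0.0000.
ρ(T) = max|λ| = 1.6567; 1.6567 > 1 ⇒ diverges.

1.6567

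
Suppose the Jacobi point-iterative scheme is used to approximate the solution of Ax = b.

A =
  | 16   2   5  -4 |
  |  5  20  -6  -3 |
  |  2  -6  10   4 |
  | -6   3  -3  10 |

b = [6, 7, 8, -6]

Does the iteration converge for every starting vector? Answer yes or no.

yes

Diagonal D = diag(16, 20, 10, 10); L, U strict lower/upper.
Jacobi: T = -D⁻¹(L+U), T[1,2] = -(-6)/(20) = +0.3000; T[1,1] = 0.
  T[0,:] = [+0.0000  -0.1250  -0.3125  +0.2500]
  T[1,:] = [-0.2500  +0.0000  +0.3000  +0.1500]
  T[2,:] = [-0.2000  +0.6000  +0.0000  -0.4000]
  T[3,:] = [+0.6000  -0.3000  +0.3000  +0.0000]
|roots of det(T-λI)|: 0.6894, 0.5561, 0.5561, 0.1152.
ρ(T) = max|λ| = 0.6894; 0.6894 < 1, so it converges for any x₀.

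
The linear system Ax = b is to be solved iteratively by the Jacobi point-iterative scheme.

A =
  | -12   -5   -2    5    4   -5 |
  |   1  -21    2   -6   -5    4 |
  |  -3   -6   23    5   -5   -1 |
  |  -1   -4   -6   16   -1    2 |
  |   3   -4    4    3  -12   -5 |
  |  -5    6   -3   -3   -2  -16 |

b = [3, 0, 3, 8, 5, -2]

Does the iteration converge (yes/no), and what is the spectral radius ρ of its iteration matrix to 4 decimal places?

yes, ρ = 0.8643

Let D = diag(-12, -21, 23, 16, -12, -16); L, U the strict triangles.
T_J = -D⁻¹(L+U): T[1,5] = -(4)/(-21) = +0.1905; T[1,1] = 0.
  T[0,:] = [+0.0000 -0.4167 -0.1667 +0.4167 +0.3333 -0.4167]
  T[1,:] = [+0.0476 +0.0000 +0.0952 -0.2857 -0.2381 +0.1905]
  T[2,:] = [+0.1304 +0.2609 +0.0000 -0.2174 +0.2174 +0.0435]
  T[3,:] = [+0.0625 +0.2500 +0.3750 +0.0000 +0.0625 -0.1250]
  T[4,:] = [+0.2500 -0.3333 +0.3333 +0.2500 +0.0000 -0.4167]
  T[5,:] = [-0.3125 +0.3750 -0.1875 -0.1875 -0.1250 +0.0000]
|eigenvalues of T|: 0.8643, 0.4086, 0.4086, 0.3934, 0.3934, 0.0692.
ρ(T) = max|λ| = 0.8643; 0.8643 < 1, so it converges for any x₀.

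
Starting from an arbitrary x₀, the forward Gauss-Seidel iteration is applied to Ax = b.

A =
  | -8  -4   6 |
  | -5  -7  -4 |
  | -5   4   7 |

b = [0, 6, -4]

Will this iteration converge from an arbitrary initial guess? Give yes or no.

Split A = D + L + U, D = diag(-8, -7, 7).
T_GS = -(D+L)⁻¹U: row 0 first, T[0,1] = -(-4)/(-8) = -0.5000; later rows by forward substitution.
  T[0,:] = [+0.0000  -0.5000  +0.7500]
  T[1,:] = [+0.0000  +0.3571  -1.1071]
  T[2,:] = [+0.0000  -0.5612  +1.1684]
|eigenvalues of T|: 1.6493, 0.1237, 0.0000.
spectral radius ρ = 1.6493; 1.6493 > 1: divergent.

no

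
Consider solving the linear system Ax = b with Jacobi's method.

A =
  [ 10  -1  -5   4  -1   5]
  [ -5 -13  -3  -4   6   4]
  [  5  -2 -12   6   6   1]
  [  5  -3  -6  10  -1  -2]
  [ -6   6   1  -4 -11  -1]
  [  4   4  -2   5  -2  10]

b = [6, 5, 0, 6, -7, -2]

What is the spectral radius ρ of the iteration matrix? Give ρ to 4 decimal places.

Diagonal D = diag(10, -13, -12, 10, -11, 10); L, U strict lower/upper.
Jacobi: T = -D⁻¹(L+U), T[2,3] = -(6)/(-12) = +0.5000; T[2,2] = 0.
  T[0,:] = [+0.0000  +0.1000  +0.5000  -0.4000  +0.1000  -0.5000]
  T[1,:] = [-0.3846  +0.0000  -0.2308  -0.3077  +0.4615  +0.3077]
  T[2,:] = [+0.4167  -0.1667  +0.0000  +0.5000  +0.5000  +0.0833]
  T[3,:] = [-0.5000  +0.3000  +0.6000  +0.0000  +0.1000  +0.2000]
  T[4,:] = [-0.5455  +0.5455  +0.0909  -0.3636  +0.0000  -0.0909]
  T[5,:] = [-0.4000  -0.4000  +0.2000  -0.5000  +0.2000  +0.0000]
|eigenvalues of T|: 1.2009, 0.7488, 0.7488, 0.4042, 0.3189, 0.3189.
ρ = 1.2009; 1.2009 > 1: divergent.

1.2009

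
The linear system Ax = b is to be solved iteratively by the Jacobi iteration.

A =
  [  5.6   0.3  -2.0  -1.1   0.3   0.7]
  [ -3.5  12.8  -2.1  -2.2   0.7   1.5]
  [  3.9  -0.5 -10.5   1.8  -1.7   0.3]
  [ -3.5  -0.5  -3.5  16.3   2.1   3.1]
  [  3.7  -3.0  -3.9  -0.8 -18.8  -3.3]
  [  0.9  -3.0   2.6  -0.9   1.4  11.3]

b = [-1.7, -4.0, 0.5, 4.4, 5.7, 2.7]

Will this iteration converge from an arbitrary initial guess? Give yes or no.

yes

Let D = diag(5.6, 12.8, -10.5, 16.3, -18.8, 11.3); L, U the strict triangles.
T_J = -D⁻¹(L+U): T[5,3] = -(-0.9)/(11.3) = +0.0796; T[5,5] = 0.
  T[0,:] = [+0.0000, -0.0536, +0.3571, +0.1964, -0.0536, -0.1250]
  T[1,:] = [+0.2734, +0.0000, +0.1641, +0.1719, -0.0547, -0.1172]
  T[2,:] = [+0.3714, -0.0476, +0.0000, +0.1714, -0.1619, +0.0286]
  T[3,:] = [+0.2147, +0.0307, +0.2147, +0.0000, -0.1288, -0.1902]
  T[4,:] = [+0.1968, -0.1596, -0.2074, -0.0426, +0.0000, -0.1755]
  T[5,:] = [-0.0796, +0.2655, -0.2301, +0.0796, -0.1239, +0.0000]
|λ(T)| sorted: 0.5267, 0.4009, 0.2151, 0.2151, 0.2042, 0.2042.
ρ(T) = max|λ| = 0.5267; 0.5267 < 1, so it converges for any x₀.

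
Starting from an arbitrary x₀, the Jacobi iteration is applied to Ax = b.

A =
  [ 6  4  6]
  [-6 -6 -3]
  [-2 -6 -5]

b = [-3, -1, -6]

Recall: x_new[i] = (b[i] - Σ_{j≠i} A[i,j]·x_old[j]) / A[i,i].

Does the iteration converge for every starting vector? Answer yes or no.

A = D + L + U where D = diag(6, -6, -5).
T_J = -D⁻¹(L+U): T[0,1] = -(4)/(6) = -0.6667; T[0,0] = 0.
  T[0,:] = [+0.0000, -0.6667, -1.0000]
  T[1,:] = [-1.0000, +0.0000, -0.5000]
  T[2,:] = [-0.4000, -1.2000, +0.0000]
eigenvalue magnitudes: 1.5838, 0.9175, 0.9175.
ρ = 1.5838; 1.5838 > 1: divergent.

no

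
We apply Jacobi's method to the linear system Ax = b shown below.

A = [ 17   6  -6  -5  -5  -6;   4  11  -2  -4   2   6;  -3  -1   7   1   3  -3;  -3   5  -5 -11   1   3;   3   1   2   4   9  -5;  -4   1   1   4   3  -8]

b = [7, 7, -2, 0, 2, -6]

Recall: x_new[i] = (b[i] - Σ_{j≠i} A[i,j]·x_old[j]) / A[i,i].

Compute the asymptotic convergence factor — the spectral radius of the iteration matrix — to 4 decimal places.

1.1439

Split A = D + L + U, D = diag(17, 11, 7, -11, 9, -8).
T_J = -D⁻¹(L+U): T[2,1] = -(-1)/(7) = +0.1429; T[2,2] = 0.
  T[0,:] = [+0.0000, -0.3529, +0.3529, +0.2941, +0.2941, +0.3529]
  T[1,:] = [-0.3636, +0.0000, +0.1818, +0.3636, -0.1818, -0.5455]
  T[2,:] = [+0.4286, +0.1429, +0.0000, -0.1429, -0.4286, +0.4286]
  T[3,:] = [-0.2727, +0.4545, -0.4545, +0.0000, +0.0909, +0.2727]
  T[4,:] = [-0.3333, -0.1111, -0.2222, -0.4444, +0.0000, +0.5556]
  T[5,:] = [-0.5000, +0.1250, +0.1250, +0.5000, +0.3750, +0.0000]
moduli |λ_i(T)| = 1.1439, 0.7898, 0.7898, 0.3000, 0.2685, 0.2685.
spectral radius ρ = 1.1439; 1.1439 > 1, so it fails to converge.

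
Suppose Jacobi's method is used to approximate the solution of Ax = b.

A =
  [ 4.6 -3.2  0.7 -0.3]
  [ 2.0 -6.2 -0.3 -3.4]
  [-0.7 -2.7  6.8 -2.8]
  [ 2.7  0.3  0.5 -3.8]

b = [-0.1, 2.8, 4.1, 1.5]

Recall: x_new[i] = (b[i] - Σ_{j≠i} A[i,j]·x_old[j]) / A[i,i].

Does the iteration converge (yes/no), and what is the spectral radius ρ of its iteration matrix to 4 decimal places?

Let D = diag(4.6, -6.2, 6.8, -3.8); L, U the strict triangles.
Jacobi: T = -D⁻¹(L+U), T[2,0] = -(-0.7)/(6.8) = +0.1029; T[2,2] = 0.
  T[0,:] = [+0.0000, +0.6957, -0.1522, +0.0652]
  T[1,:] = [+0.3226, +0.0000, -0.0484, -0.5484]
  T[2,:] = [+0.1029, +0.3971, +0.0000, +0.4118]
  T[3,:] = [+0.7105, +0.0789, +0.1316, +0.0000]
moduli |λ_i(T)| = 0.8269, 0.6679, 0.6679, 0.0107.
spectral radius ρ = 0.8269; 0.8269 < 1 ⇒ converges.

yes, ρ = 0.8269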